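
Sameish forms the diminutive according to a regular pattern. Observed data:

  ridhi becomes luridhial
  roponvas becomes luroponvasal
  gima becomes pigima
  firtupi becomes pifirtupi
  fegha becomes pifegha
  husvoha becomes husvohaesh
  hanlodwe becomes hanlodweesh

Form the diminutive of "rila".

lurilaal

ridhi and firtupi both end in -i yet inflect differently (luridhial, pifirtupi), so the final letter is not what conditions the rule; the first letter is.
"rila" begins with r-. The stems beginning with r- (ridhi → luridhial, roponvas → luroponvasal) add lu- … -al around the stem.
The other patterns: stems beginning with f- or g- add the prefix pi-; stems beginning with h- add -esh.
So rila → lurilaal.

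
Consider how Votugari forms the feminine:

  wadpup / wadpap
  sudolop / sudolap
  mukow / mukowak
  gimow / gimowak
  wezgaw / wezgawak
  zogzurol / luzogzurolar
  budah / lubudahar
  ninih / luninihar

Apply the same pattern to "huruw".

huruwak

"huruw" ends in -w. The stems ending in -w (mukow → mukowak, gimow → gimowak, wezgaw → wezgawak) add -ak.
So huruw → huruwak.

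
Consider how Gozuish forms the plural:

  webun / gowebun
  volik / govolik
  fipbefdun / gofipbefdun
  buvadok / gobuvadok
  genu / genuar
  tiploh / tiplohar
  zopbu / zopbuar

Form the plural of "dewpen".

"dewpen" ends in -n. The stems ending in -n (webun → gowebun, fipbefdun → gofipbefdun) add the prefix go-.
So dewpen → godewpen.

godewpen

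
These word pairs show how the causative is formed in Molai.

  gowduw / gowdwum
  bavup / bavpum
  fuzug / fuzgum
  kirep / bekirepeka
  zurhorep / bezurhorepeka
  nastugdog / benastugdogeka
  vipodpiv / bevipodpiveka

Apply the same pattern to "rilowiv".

berilowiveka

bavup and kirep both end in -p yet inflect differently (bavpum, bekirepeka), so the final letter is not what conditions the rule; the last vowel is.
"rilowiv" has last vowel 'i'. The one such stem in the data (vipodpiv → bevipodpiveka) adds be- … -eka around the stem, so the same rule applies.
So rilowiv → berilowiveka.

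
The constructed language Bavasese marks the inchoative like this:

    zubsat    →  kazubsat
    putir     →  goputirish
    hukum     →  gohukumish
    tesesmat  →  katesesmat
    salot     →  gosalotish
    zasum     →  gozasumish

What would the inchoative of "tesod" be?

zubsat and salot both end in -t yet inflect differently (kazubsat, gosalotish), so the final letter is not what conditions the rule; the last vowel is.
"tesod" has last vowel 'o'. The one such stem in the data (salot → gosalotish) adds go- … -ish around the stem, so the same rule applies.
The other pattern: stems whose last vowel is 'a' add the prefix ka-.
So tesod → gotesodish.

gotesodish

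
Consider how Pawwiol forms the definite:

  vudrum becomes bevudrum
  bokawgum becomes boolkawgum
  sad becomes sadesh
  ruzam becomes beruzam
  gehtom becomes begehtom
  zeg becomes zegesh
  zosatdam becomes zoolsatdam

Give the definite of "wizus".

vudrum and zosatdam both end in -m yet inflect differently (bevudrum, zoolsatdam), so the final letter is not what conditions the rule; the number of vowels is.
"wizus" has 2 vowels. The stems with 2 vowels (vudrum → bevudrum, gehtom → begehtom, ruzam → beruzam) add the prefix be-.
The other patterns: stems with 1 vowel add -esh; stems with 3 vowels insert -ol- after the first vowel.
So wizus → bewizus.

bewizus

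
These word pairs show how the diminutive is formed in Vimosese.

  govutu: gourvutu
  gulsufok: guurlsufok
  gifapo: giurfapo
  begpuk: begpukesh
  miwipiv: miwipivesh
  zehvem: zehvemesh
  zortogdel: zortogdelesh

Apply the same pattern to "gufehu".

guurfehu

gulsufok and begpuk both end in -k yet inflect differently (guurlsufok, begpukesh), so the final letter is not what conditions the rule; the first letter is.
"gufehu" begins with g-. The stems beginning with g- (govutu → gourvutu, gulsufok → guurlsufok, gifapo → giurfapo) insert -ur- after the first vowel.
The other pattern: stems beginning with b-, m- or z- add -esh.
So gufehu → guurfehu.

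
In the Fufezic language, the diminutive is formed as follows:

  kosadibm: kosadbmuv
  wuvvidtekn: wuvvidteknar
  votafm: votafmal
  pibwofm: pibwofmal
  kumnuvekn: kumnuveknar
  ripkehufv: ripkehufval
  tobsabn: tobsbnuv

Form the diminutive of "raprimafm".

raprimafmal

kosadibm and pibwofm both end in -m yet inflect differently (kosadbmuv, pibwofmal), so the final letter is not what conditions the rule; the second-to-last letter is.
"raprimafm" has second-to-last letter 'f'. The stems whose second-to-last letter is 'f' (pibwofm → pibwofmal, votafm → votafmal, ripkehufv → ripkehufval) add -al.
The other patterns: stems whose second-to-last letter is 'b' delete the last vowel and add -uv; stems whose second-to-last letter is 'k' add -ar.
So raprimafm → raprimafmal.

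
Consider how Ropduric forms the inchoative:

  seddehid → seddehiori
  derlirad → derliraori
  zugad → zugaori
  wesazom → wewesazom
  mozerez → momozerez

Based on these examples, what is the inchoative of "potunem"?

popotunem

seddehid and wesazom both have 3 vowels yet inflect differently (seddehiori, wewesazom), so the number of vowels is not what conditions the rule; the final letter is.
"potunem" ends in -m. The one such stem in the data (wesazom → wewesazom) repeats the first consonant+vowel as a prefix (as does mozerez), so the same rule applies.
The other pattern: stems ending in -d drop the final letter and add -ori.
So potunem → popotunem.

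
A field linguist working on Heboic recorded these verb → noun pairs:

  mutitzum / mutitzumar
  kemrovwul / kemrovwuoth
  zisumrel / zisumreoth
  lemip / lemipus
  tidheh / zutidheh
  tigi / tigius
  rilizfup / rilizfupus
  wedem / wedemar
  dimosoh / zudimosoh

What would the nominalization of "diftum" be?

diftumar

wedem and tidheh both have last vowel 'e' yet inflect differently (wedemar, zutidheh), so the last vowel is not what conditions the rule; the final letter is.
"diftum" ends in -m. The stems ending in -m (mutitzum → mutitzumar, wedem → wedemar) add -ar.
The other patterns: stems ending in -h add the prefix zu-; stems ending in -l drop the final letter and add -oth; stems ending in -i or -p add -us.
So diftum → diftumar.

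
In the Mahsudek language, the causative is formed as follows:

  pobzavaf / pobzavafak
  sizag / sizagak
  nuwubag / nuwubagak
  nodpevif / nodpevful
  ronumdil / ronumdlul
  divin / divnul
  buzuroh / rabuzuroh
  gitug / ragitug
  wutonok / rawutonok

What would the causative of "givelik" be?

givelkul

pobzavaf and nodpevif both end in -f yet inflect differently (pobzavafak, nodpevful), so the final letter is not what conditions the rule; the last vowel is.
"givelik" has last vowel 'i'. The stems whose last vowel is 'i' (nodpevif → nodpevful, ronumdil → ronumdlul, divin → divnul) delete the last vowel and add -ul.
The other patterns: stems whose last vowel is 'a' add -ak; stems whose last vowel is 'o' or 'u' add the prefix ra-.
So givelik → givelkul.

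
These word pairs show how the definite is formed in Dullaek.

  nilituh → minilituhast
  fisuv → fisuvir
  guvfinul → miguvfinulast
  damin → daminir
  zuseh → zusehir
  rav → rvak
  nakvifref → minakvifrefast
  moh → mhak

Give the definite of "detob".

moh and zuseh both end in -h yet inflect differently (mhak, zusehir), so the final letter is not what conditions the rule; the number of vowels is.
"detob" has 2 vowels. The stems with 2 vowels (zuseh → zusehir, fisuv → fisuvir, damin → daminir) add -ir.
The other patterns: stems with 1 vowel delete the last vowel and add -ak; stems with 3 vowels add mi- … -ast around the stem.
So detob → detobir.

detobir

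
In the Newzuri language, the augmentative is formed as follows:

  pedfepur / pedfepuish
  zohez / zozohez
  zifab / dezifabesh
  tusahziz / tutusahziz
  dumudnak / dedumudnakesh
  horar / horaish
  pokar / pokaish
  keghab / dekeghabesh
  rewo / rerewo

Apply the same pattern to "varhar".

varhaish

pokar and keghab both have last vowel 'a' yet inflect differently (pokaish, dekeghabesh), so the last vowel is not what conditions the rule; the final letter is.
"varhar" ends in -r. The stems ending in -r (pokar → pokaish, pedfepur → pedfepuish, horar → horaish) drop the final letter and add -ish.
So varhar → varhaish.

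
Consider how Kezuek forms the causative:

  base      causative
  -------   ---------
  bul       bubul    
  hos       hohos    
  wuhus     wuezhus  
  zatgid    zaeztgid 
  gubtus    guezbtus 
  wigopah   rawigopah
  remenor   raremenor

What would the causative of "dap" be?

dadap

hos and wuhus both end in -s yet inflect differently (hohos, wuezhus), so the final letter is not what conditions the rule; the number of vowels is.
"dap" has 1 vowel. The stems with 1 vowel (bul → bubul, hos → hohos) repeat the first consonant+vowel as a prefix.
The other patterns: stems with 2 vowels insert -ez- after the first vowel; stems with 3 vowels add the prefix ra-.
So dap → dadap.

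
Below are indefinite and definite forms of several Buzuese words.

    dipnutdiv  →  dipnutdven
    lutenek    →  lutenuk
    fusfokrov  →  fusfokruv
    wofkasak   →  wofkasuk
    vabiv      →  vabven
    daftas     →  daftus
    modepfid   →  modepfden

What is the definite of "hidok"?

dipnutdiv and fusfokrov both end in -v yet inflect differently (dipnutdven, fusfokruv), so the final letter is not what conditions the rule; the last vowel is.
"hidok" has last vowel 'o'. The one such stem in the data (fusfokrov → fusfokruv) changes the last vowel to 'u' (as do wofkasak, lutenek), so the same rule applies.
So hidok → hiduk.

hiduk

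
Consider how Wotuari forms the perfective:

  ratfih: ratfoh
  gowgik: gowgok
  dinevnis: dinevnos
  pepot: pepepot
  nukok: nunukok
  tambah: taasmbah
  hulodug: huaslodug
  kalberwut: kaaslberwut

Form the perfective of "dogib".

gowgik and nukok both end in -k yet inflect differently (gowgok, nunukok), so the final letter is not what conditions the rule; the last vowel is.
"dogib" has last vowel 'i'. The stems whose last vowel is 'i' (ratfih → ratfoh, gowgik → gowgok, dinevnis → dinevnos) change the last vowel to 'o'.
The other patterns: stems whose last vowel is 'o' repeat the first consonant+vowel as a prefix; stems whose last vowel is 'a' or 'u' insert -as- after the first vowel.
So dogib → dogob.

dogob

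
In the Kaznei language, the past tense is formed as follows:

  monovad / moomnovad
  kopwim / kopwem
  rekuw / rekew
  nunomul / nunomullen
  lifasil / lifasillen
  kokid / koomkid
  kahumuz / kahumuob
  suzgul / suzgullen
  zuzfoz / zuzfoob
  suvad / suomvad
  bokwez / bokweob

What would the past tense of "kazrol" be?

nunomul and kahumuz both have last vowel 'u' yet inflect differently (nunomullen, kahumuob), so the last vowel is not what conditions the rule; the final letter is.
"kazrol" ends in -l. The stems ending in -l (nunomul → nunomullen, suzgul → suzgullen, lifasil → lifasillen) double the final consonant and add -en.
So kazrol → kazrollen.

kazrollen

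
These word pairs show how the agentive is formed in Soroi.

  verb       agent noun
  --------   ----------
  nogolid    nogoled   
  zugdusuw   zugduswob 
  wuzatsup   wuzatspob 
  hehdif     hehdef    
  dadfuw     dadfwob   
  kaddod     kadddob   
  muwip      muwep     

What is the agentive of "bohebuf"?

nogolid and kaddod both end in -d yet inflect differently (nogoled, kadddob), so the final letter is not what conditions the rule; the last vowel is.
"bohebuf" has last vowel 'u'. The stems whose last vowel is 'u' (zugdusuw → zugduswob, dadfuw → dadfwob, wuzatsup → wuzatspob) delete the last vowel and add -ob.
The other pattern: stems whose last vowel is 'i' change the last vowel to 'e'.
So bohebuf → bohebfob.

bohebfob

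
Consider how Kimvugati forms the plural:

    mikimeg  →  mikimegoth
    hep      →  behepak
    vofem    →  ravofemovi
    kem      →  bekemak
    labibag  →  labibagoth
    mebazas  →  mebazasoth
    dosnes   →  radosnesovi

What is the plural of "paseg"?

kem and vofem both end in -m yet inflect differently (bekemak, ravofemovi), so the final letter is not what conditions the rule; the number of vowels is.
"paseg" has 2 vowels. The stems with 2 vowels (vofem → ravofemovi, dosnes → radosnesovi) add ra- … -ovi around the stem.
The other patterns: stems with 1 vowel add be- … -ak around the stem; stems with 3 vowels add -oth.
So paseg → rapasegovi.

rapasegovi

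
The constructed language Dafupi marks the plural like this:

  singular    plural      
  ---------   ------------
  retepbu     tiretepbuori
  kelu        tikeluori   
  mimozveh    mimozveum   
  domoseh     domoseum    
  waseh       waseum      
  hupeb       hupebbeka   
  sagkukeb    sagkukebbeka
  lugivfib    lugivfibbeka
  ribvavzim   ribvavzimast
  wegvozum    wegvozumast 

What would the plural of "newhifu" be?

tinewhifuori

"newhifu" ends in -u. The stems ending in -u (retepbu → tiretepbuori, kelu → tikeluori) add ti- … -ori around the stem.
The other patterns: stems ending in -h drop the final letter and add -um; stems ending in -b double the final consonant and add -eka; stems ending in -m add -ast.
So newhifu → tinewhifuori.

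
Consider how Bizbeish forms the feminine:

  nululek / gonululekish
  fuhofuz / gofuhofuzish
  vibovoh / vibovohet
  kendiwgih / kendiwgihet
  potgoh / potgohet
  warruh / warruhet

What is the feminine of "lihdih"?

warruh and fuhofuz both have last vowel 'u' yet inflect differently (warruhet, gofuhofuzish), so the last vowel is not what conditions the rule; the final letter is.
"lihdih" ends in -h. The stems ending in -h (potgoh → potgohet, kendiwgih → kendiwgihet, vibovoh → vibovohet) add -et.
So lihdih → lihdihet.

lihdihet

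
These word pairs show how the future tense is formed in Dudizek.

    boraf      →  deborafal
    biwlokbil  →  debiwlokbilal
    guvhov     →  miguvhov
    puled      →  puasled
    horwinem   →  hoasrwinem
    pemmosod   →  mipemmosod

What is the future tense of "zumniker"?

zuasmniker

pemmosod and puled both end in -d yet inflect differently (mipemmosod, puasled), so the final letter is not what conditions the rule; the last vowel is.
"zumniker" has last vowel 'e'. The stems whose last vowel is 'e' (puled → puasled, horwinem → hoasrwinem) insert -as- after the first vowel.
The other patterns: stems whose last vowel is 'o' add the prefix mi-; stems whose last vowel is 'a' or 'i' add de- … -al around the stem.
So zumniker → zuasmniker.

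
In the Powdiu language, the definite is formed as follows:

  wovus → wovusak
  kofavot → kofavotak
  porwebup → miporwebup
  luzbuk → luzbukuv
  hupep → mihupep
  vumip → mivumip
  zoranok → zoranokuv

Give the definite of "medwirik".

"medwirik" ends in -k. The stems ending in -k (luzbuk → luzbukuv, zoranok → zoranokuv) add -uv.
So medwirik → medwirikuv.

medwirikuv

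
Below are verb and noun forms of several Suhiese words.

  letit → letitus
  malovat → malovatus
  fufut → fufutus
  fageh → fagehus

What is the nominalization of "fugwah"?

fugwahus

Every pair shown (letit → letitus, malovat → malovatus, fufut → fufutus, …) follows the same rule: add -us.
So fugwah → fugwahus.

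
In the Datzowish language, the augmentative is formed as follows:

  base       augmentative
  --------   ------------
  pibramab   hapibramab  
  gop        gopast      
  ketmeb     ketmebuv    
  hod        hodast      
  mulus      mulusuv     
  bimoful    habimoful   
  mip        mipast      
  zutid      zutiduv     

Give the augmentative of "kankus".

kankusuv

hod and zutid both end in -d yet inflect differently (hodast, zutiduv), so the final letter is not what conditions the rule; the number of vowels is.
"kankus" has 2 vowels. The stems with 2 vowels (mulus → mulusuv, ketmeb → ketmebuv, zutid → zutiduv) add -uv.
So kankus → kankusuv.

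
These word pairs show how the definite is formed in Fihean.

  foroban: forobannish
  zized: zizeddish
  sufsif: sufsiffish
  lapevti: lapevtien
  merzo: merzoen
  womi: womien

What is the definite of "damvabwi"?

damvabwien

"damvabwi" ends in a vowel. The stems ending in a vowel (lapevti → lapevtien, merzo → merzoen, womi → womien) add -en.
The other pattern: stems ending in a consonant double the final consonant and add -ish.
So damvabwi → damvabwien.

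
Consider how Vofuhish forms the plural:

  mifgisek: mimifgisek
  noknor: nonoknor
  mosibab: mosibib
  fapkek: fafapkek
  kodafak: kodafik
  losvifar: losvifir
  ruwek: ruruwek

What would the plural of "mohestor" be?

momohestor

kodafak and fapkek both end in -k yet inflect differently (kodafik, fafapkek), so the final letter is not what conditions the rule; the last vowel is.
"mohestor" has last vowel 'o'. The one such stem in the data (noknor → nonoknor) repeats the first consonant+vowel as a prefix (as do fapkek, mifgisek), so the same rule applies.
So mohestor → momohestor.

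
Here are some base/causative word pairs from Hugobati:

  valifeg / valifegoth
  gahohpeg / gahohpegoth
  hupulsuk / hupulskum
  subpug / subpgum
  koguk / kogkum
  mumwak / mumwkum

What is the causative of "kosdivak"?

valifeg and subpug both end in -g yet inflect differently (valifegoth, subpgum), so the final letter is not what conditions the rule; the last vowel is.
"kosdivak" has last vowel 'a'. The one such stem in the data (mumwak → mumwkum) deletes the last vowel and adds -um (as do hupulsuk, subpug), so the same rule applies.
The other pattern: stems whose last vowel is 'e' add -oth.
So kosdivak → kosdivkum.

kosdivkum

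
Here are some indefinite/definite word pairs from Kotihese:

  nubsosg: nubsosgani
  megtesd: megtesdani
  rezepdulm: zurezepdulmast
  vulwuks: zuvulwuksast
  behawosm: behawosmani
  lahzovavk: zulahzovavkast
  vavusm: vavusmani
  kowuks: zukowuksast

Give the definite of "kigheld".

"kigheld" has second-to-last letter 'l'. The one such stem in the data (rezepdulm → zurezepdulmast) adds zu- … -ast around the stem, so the same rule applies.
The other pattern: stems whose second-to-last letter is 's' add -ani.
So kigheld → zukigheldast.

zukigheldast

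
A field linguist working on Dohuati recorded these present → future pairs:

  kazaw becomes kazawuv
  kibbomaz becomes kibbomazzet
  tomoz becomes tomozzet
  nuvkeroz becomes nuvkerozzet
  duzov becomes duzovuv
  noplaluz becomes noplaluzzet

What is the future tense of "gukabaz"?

"gukabaz" ends in -z. The stems ending in -z (kibbomaz → kibbomazzet, noplaluz → noplaluzzet, tomoz → tomozzet) double the final consonant and add -et.
The other pattern: stems ending in -v or -w add -uv.
So gukabaz → gukabazzet.

gukabazzet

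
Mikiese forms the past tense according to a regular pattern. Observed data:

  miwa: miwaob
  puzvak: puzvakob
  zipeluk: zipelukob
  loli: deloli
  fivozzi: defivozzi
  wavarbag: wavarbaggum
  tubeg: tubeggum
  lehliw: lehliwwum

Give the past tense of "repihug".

repihuggum

"repihug" ends in -g. The stems ending in -g (wavarbag → wavarbaggum, tubeg → tubeggum) double the final consonant and add -um.
So repihug → repihuggum.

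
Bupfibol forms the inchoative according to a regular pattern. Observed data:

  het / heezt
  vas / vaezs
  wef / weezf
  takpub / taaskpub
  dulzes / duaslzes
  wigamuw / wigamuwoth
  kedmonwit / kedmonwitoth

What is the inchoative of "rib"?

"rib" has 1 vowel. The stems with 1 vowel (het → heezt, vas → vaezs, wef → weezf) insert -ez- after the first vowel.
So rib → riezb.

riezb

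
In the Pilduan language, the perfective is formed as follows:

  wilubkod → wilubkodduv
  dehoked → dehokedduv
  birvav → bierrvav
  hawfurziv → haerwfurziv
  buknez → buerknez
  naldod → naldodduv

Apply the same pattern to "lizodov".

lierzodov

"lizodov" ends in -v. The stems ending in -v (hawfurziv → haerwfurziv, birvav → bierrvav) insert -er- after the first vowel.
The other pattern: stems ending in -d double the final consonant and add -uv.
So lizodov → lierzodov.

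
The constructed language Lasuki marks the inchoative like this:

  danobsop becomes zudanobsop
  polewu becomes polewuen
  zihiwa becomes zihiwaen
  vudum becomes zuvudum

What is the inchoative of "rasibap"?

zurasibap

vudum and polewu both have last vowel 'u' yet inflect differently (zuvudum, polewuen), so the last vowel is not what conditions the rule; whether the stem ends in a vowel or a consonant is.
"rasibap" ends in a consonant. The stems ending in a consonant (vudum → zuvudum, danobsop → zudanobsop) add the prefix zu-.
The other pattern: stems ending in a vowel add -en.
So rasibap → zurasibap.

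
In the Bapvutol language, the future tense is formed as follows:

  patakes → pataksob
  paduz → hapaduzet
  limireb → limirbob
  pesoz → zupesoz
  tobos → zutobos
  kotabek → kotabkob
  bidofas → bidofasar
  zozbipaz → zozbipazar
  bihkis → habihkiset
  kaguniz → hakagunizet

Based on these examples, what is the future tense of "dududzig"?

hadududziget

patakes and bihkis both end in -s yet inflect differently (pataksob, habihkiset), so the final letter is not what conditions the rule; the last vowel is.
"dududzig" has last vowel 'i'. The stems whose last vowel is 'i' (kaguniz → hakagunizet, bihkis → habihkiset) add ha- … -et around the stem.
The other patterns: stems whose last vowel is 'e' delete the last vowel and add -ob; stems whose last vowel is 'o' add the prefix zu-; stems whose last vowel is 'a' add -ar.
So dududzig → hadududziget.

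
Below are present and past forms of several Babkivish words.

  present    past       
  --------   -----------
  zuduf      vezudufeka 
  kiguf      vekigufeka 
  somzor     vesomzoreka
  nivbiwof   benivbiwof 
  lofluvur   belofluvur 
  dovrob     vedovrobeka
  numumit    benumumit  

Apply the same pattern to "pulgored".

bepulgored

"pulgored" has 3 vowels. The stems with 3 vowels (numumit → benumumit, nivbiwof → benivbiwof, lofluvur → belofluvur) add the prefix be-.
The other pattern: stems with 2 vowels add ve- … -eka around the stem.
So pulgored → bepulgored.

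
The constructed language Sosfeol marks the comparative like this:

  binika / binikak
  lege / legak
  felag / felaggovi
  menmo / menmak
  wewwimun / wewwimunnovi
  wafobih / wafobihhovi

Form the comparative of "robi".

robak

felag and binika both have last vowel 'a' yet inflect differently (felaggovi, binikak), so the last vowel is not what conditions the rule; whether the stem ends in a vowel or a consonant is.
"robi" ends in a vowel. The stems ending in a vowel (lege → legak, binika → binikak, menmo → menmak) drop the final letter and add -ak.
The other pattern: stems ending in a consonant double the final consonant and add -ovi.
So robi → robak.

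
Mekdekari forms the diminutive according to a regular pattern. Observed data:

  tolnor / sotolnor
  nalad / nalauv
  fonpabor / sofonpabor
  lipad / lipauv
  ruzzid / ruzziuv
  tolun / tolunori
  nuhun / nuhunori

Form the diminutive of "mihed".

miheuv

nuhun and nalad both begin with n- yet inflect differently (nuhunori, nalauv), so the first letter is not what conditions the rule; the final letter is.
"mihed" ends in -d. The stems ending in -d (nalad → nalauv, lipad → lipauv, ruzzid → ruzziuv) drop the final letter and add -uv.
So mihed → miheuv.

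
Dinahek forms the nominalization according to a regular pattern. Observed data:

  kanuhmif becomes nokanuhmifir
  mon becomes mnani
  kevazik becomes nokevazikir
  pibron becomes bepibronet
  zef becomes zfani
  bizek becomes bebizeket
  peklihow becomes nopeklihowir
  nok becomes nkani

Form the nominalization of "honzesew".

nohonzesewir

nok and bizek both end in -k yet inflect differently (nkani, bebizeket), so the final letter is not what conditions the rule; the number of vowels is.
"honzesew" has 3 vowels. The stems with 3 vowels (peklihow → nopeklihowir, kevazik → nokevazikir, kanuhmif → nokanuhmifir) add no- … -ir around the stem.
So honzesew → nohonzesewir.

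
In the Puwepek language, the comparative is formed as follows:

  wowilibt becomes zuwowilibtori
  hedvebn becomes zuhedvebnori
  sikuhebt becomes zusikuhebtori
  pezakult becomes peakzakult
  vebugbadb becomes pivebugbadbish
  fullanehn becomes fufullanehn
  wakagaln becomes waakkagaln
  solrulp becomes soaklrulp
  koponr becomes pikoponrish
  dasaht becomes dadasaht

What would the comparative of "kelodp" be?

pezakult and dasaht both end in -t yet inflect differently (peakzakult, dadasaht), so the final letter is not what conditions the rule; the second-to-last letter is.
"kelodp" has second-to-last letter 'd'. The one such stem in the data (vebugbadb → pivebugbadbish) adds pi- … -ish around the stem, so the same rule applies.
The other patterns: stems whose second-to-last letter is 'l' insert -ak- after the first vowel; stems whose second-to-last letter is 'h' repeat the first consonant+vowel as a prefix; stems whose second-to-last letter is 'b' add zu- … -ori around the stem.
So kelodp → pikelodpish.

pikelodpish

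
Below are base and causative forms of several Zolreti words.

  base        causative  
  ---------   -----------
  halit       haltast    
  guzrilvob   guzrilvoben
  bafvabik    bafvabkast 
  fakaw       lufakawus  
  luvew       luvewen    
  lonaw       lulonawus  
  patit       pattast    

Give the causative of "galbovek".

galboveken

fakaw and luvew both end in -w yet inflect differently (lufakawus, luvewen), so the final letter is not what conditions the rule; the last vowel is.
"galbovek" has last vowel 'e'. The one such stem in the data (luvew → luvewen) adds -en, so the same rule applies.
The other patterns: stems whose last vowel is 'a' add lu- … -us around the stem; stems whose last vowel is 'i' delete the last vowel and add -ast.
So galbovek → galboveken.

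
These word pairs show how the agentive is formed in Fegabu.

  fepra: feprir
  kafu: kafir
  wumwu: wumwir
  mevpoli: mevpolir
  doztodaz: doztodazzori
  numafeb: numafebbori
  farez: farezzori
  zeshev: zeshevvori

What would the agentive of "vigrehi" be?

"vigrehi" ends in a vowel. The stems ending in a vowel (fepra → feprir, kafu → kafir, wumwu → wumwir) drop the final letter and add -ir.
So vigrehi → vigrehir.

vigrehir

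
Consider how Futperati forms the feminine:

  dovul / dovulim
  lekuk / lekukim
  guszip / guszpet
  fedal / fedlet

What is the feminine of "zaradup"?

dovul and fedal both end in -l yet inflect differently (dovulim, fedlet), so the final letter is not what conditions the rule; the last vowel is.
"zaradup" has last vowel 'u'. The stems whose last vowel is 'u' (dovul → dovulim, lekuk → lekukim) add -im.
The other pattern: stems whose last vowel is 'a' or 'i' delete the last vowel and add -et.
So zaradup → zaradupim.

zaradupim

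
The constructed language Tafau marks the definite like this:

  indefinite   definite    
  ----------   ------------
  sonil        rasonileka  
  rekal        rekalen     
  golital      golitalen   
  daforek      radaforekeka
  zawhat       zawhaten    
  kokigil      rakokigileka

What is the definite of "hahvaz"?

hahvazen

"hahvaz" has last vowel 'a'. The stems whose last vowel is 'a' (rekal → rekalen, zawhat → zawhaten, golital → golitalen) add -en.
The other pattern: stems whose last vowel is 'e' or 'i' add ra- … -eka around the stem.
So hahvaz → hahvazen.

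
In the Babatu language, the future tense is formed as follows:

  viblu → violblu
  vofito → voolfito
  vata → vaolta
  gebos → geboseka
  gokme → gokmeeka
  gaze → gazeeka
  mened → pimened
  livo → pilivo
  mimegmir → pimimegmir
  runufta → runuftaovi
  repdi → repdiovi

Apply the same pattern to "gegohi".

gegohieka

"gegohi" begins with g-. The stems beginning with g- (gebos → geboseka, gokme → gokmeeka, gaze → gazeeka) add -eka.
So gegohi → gegohieka.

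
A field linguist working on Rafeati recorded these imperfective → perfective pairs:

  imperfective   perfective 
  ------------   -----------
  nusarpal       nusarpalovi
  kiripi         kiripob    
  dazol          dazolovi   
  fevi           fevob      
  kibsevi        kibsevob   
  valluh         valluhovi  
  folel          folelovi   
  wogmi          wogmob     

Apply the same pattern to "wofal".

fevi and folel both begin with f- yet inflect differently (fevob, folelovi), so the first letter is not what conditions the rule; the final letter is.
"wofal" ends in -l. The stems ending in -l (dazol → dazolovi, nusarpal → nusarpalovi, folel → folelovi) add -ovi.
So wofal → wofalovi.

wofalovi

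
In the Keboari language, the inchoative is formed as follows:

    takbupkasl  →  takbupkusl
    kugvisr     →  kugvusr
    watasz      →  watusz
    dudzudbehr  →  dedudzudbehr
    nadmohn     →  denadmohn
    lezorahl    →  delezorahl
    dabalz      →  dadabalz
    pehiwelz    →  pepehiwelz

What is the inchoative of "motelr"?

kugvisr and dudzudbehr both end in -r yet inflect differently (kugvusr, dedudzudbehr), so the final letter is not what conditions the rule; the second-to-last letter is.
"motelr" has second-to-last letter 'l'. The stems whose second-to-last letter is 'l' (dabalz → dadabalz, pehiwelz → pepehiwelz) repeat the first consonant+vowel as a prefix.
So motelr → momotelr.

momotelr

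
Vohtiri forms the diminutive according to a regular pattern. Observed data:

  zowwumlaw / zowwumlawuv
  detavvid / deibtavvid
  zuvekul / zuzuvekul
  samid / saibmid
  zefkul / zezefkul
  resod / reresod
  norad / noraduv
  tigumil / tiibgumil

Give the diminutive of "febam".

febamuv

tigumil and zuvekul both end in -l yet inflect differently (tiibgumil, zuzuvekul), so the final letter is not what conditions the rule; the last vowel is.
"febam" has last vowel 'a'. The stems whose last vowel is 'a' (norad → noraduv, zowwumlaw → zowwumlawuv) add -uv.
The other patterns: stems whose last vowel is 'i' insert -ib- after the first vowel; stems whose last vowel is 'o' or 'u' repeat the first consonant+vowel as a prefix.
So febam → febamuv.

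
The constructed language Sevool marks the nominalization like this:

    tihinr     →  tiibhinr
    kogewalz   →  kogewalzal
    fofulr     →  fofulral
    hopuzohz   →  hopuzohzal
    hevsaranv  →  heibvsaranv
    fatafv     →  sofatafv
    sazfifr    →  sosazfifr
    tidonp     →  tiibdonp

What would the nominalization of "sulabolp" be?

hevsaranv and fatafv both end in -v yet inflect differently (heibvsaranv, sofatafv), so the final letter is not what conditions the rule; the second-to-last letter is.
"sulabolp" has second-to-last letter 'l'. The stems whose second-to-last letter is 'l' (fofulr → fofulral, kogewalz → kogewalzal) add -al.
So sulabolp → sulabolpal.

sulabolpal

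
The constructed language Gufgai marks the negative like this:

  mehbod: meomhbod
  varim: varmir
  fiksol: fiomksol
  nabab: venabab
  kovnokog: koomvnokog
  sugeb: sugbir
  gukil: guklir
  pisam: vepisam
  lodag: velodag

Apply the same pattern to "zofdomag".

vezofdomag

lodag and kovnokog both end in -g yet inflect differently (velodag, koomvnokog), so the final letter is not what conditions the rule; the last vowel is.
"zofdomag" has last vowel 'a'. The stems whose last vowel is 'a' (lodag → velodag, pisam → vepisam, nabab → venabab) add the prefix ve-.
So zofdomag → vezofdomag.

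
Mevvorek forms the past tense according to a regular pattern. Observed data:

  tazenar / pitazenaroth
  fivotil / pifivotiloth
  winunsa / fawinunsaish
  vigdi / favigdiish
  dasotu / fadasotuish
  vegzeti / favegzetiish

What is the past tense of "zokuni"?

fazokuniish

"zokuni" ends in a vowel. The stems ending in a vowel (winunsa → fawinunsaish, vigdi → favigdiish, dasotu → fadasotuish) add fa- … -ish around the stem.
So zokuni → fazokuniish.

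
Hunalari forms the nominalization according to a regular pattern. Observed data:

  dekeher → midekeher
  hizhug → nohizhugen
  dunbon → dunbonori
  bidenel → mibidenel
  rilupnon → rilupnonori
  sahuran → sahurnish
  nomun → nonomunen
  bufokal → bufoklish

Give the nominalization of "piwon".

piwonori

dunbon and sahuran both end in -n yet inflect differently (dunbonori, sahurnish), so the final letter is not what conditions the rule; the last vowel is.
"piwon" has last vowel 'o'. The stems whose last vowel is 'o' (dunbon → dunbonori, rilupnon → rilupnonori) add -ori.
The other patterns: stems whose last vowel is 'e' add the prefix mi-; stems whose last vowel is 'a' delete the last vowel and add -ish; stems whose last vowel is 'u' add no- … -en around the stem.
So piwon → piwonori.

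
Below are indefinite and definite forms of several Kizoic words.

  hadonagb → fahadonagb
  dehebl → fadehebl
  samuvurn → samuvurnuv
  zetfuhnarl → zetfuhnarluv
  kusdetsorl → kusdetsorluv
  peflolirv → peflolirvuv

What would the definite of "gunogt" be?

fagunogt

kusdetsorl and dehebl both end in -l yet inflect differently (kusdetsorluv, fadehebl), so the final letter is not what conditions the rule; the second-to-last letter is.
"gunogt" has second-to-last letter 'g'. The one such stem in the data (hadonagb → fahadonagb) adds the prefix fa-, so the same rule applies.
So gunogt → fagunogt.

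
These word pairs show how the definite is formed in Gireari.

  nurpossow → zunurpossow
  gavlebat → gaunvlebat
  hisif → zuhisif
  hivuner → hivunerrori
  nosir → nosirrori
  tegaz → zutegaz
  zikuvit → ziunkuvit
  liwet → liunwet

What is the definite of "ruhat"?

ruunhat

nosir and zikuvit both have last vowel 'i' yet inflect differently (nosirrori, ziunkuvit), so the last vowel is not what conditions the rule; the final letter is.
"ruhat" ends in -t. The stems ending in -t (gavlebat → gaunvlebat, zikuvit → ziunkuvit, liwet → liunwet) insert -un- after the first vowel.
The other patterns: stems ending in -r double the final consonant and add -ori; stems ending in -f, -w or -z add the prefix zu-.
So ruhat → ruunhat.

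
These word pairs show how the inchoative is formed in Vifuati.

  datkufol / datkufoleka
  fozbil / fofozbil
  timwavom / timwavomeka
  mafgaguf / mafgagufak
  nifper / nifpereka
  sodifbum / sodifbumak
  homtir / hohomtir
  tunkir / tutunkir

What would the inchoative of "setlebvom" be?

setlebvomeka

sodifbum and timwavom both end in -m yet inflect differently (sodifbumak, timwavomeka), so the final letter is not what conditions the rule; the last vowel is.
"setlebvom" has last vowel 'o'. The stems whose last vowel is 'o' (timwavom → timwavomeka, datkufol → datkufoleka) add -eka.
The other patterns: stems whose last vowel is 'u' add -ak; stems whose last vowel is 'i' repeat the first consonant+vowel as a prefix.
So setlebvom → setlebvomeka.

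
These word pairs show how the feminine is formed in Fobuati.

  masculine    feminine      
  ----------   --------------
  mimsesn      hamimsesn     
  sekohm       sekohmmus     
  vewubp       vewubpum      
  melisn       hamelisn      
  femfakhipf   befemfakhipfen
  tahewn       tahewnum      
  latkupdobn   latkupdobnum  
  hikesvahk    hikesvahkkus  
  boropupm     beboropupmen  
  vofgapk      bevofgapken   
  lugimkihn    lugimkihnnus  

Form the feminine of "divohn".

hikesvahk and vofgapk both end in -k yet inflect differently (hikesvahkkus, bevofgapken), so the final letter is not what conditions the rule; the second-to-last letter is.
"divohn" has second-to-last letter 'h'. The stems whose second-to-last letter is 'h' (hikesvahk → hikesvahkkus, sekohm → sekohmmus, lugimkihn → lugimkihnnus) double the final consonant and add -us.
The other patterns: stems whose second-to-last letter is 'p' add be- … -en around the stem; stems whose second-to-last letter is 's' add the prefix ha-; stems whose second-to-last letter is 'b' or 'w' add -um.
So divohn → divohnnus.

divohnnus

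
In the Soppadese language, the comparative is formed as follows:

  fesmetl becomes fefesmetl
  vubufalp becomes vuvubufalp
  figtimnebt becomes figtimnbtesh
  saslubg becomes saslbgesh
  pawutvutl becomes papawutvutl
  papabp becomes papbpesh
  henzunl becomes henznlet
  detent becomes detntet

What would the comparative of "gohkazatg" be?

gogohkazatg

figtimnebt and detent both end in -t yet inflect differently (figtimnbtesh, detntet), so the final letter is not what conditions the rule; the second-to-last letter is.
"gohkazatg" has second-to-last letter 't'. The stems whose second-to-last letter is 't' (fesmetl → fefesmetl, pawutvutl → papawutvutl) repeat the first consonant+vowel as a prefix.
The other patterns: stems whose second-to-last letter is 'b' delete the last vowel and add -esh; stems whose second-to-last letter is 'n' delete the last vowel and add -et.
So gohkazatg → gogohkazatg.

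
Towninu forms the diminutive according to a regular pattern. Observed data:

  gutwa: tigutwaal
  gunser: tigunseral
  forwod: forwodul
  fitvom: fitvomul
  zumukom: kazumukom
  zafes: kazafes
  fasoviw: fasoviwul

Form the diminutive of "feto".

fetoul

fitvom and zumukom both end in -m yet inflect differently (fitvomul, kazumukom), so the final letter is not what conditions the rule; the first letter is.
"feto" begins with f-. The stems beginning with f- (fasoviw → fasoviwul, fitvom → fitvomul, forwod → forwodul) add -ul.
The other patterns: stems beginning with z- add the prefix ka-; stems beginning with g- add ti- … -al around the stem.
So feto → fetoul.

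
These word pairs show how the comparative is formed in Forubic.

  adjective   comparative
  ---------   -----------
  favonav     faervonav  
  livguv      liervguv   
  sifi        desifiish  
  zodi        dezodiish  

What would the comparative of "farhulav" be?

zodi and livguv both have 2 vowels yet inflect differently (dezodiish, liervguv), so the number of vowels is not what conditions the rule; the final letter is.
"farhulav" ends in -v. The stems ending in -v (livguv → liervguv, favonav → faervonav) insert -er- after the first vowel.
The other pattern: stems ending in -i add de- … -ish around the stem.
So farhulav → faerrhulav.

faerrhulav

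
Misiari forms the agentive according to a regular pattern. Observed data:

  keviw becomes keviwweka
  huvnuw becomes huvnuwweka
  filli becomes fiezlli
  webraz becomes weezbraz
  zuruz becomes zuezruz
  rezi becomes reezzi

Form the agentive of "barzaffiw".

keviw and filli both have last vowel 'i' yet inflect differently (keviwweka, fiezlli), so the last vowel is not what conditions the rule; the final letter is.
"barzaffiw" ends in -w. The stems ending in -w (keviw → keviwweka, huvnuw → huvnuwweka) double the final consonant and add -eka.
The other pattern: stems ending in -i or -z insert -ez- after the first vowel.
So barzaffiw → barzaffiwweka.

barzaffiwweka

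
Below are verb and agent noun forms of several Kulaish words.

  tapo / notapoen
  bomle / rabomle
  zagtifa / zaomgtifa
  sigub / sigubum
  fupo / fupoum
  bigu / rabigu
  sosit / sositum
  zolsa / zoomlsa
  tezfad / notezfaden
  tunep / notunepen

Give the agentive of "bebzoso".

rabebzoso

"bebzoso" begins with b-. The stems beginning with b- (bigu → rabigu, bomle → rabomle) add the prefix ra-.
So bebzoso → rabebzoso.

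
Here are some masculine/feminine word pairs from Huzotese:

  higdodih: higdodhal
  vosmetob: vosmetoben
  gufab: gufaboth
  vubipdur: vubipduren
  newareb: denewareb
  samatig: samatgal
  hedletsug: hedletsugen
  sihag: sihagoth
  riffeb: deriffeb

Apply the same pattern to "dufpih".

gufab and riffeb both end in -b yet inflect differently (gufaboth, deriffeb), so the final letter is not what conditions the rule; the last vowel is.
"dufpih" has last vowel 'i'. The stems whose last vowel is 'i' (higdodih → higdodhal, samatig → samatgal) delete the last vowel and add -al.
The other patterns: stems whose last vowel is 'a' add -oth; stems whose last vowel is 'e' add the prefix de-; stems whose last vowel is 'o' or 'u' add -en.
So dufpih → dufphal.

dufphal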